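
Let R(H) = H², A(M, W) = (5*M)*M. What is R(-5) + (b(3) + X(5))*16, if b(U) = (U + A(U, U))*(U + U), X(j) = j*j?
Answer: 5033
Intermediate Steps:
A(M, W) = 5*M²
X(j) = j²
b(U) = 2*U*(U + 5*U²) (b(U) = (U + 5*U²)*(U + U) = (U + 5*U²)*(2*U) = 2*U*(U + 5*U²))
R(-5) + (b(3) + X(5))*16 = (-5)² + (3²*(2 + 10*3) + 5²)*16 = 25 + (9*(2 + 30) + 25)*16 = 25 + (9*32 + 25)*16 = 25 + (288 + 25)*16 = 25 + 313*16 = 25 + 5008 = 5033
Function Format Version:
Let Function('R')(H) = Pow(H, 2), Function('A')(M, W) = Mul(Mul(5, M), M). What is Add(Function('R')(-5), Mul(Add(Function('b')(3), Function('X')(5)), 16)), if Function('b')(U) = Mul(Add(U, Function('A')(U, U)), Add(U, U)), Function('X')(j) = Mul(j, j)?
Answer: 5033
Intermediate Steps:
Function('A')(M, W) = Mul(5, Pow(M, 2))
Function('X')(j) = Pow(j, 2)
Function('b')(U) = Mul(2, U, Add(U, Mul(5, Pow(U, 2)))) (Function('b')(U) = Mul(Add(U, Mul(5, Pow(U, 2))), Add(U, U)) = Mul(Add(U, Mul(5, Pow(U, 2))), Mul(2, U)) = Mul(2, U, Add(U, Mul(5, Pow(U, 2)))))
Add(Function('R')(-5), Mul(Add(Function('b')(3), Function('X')(5)), 16)) = Add(Pow(-5, 2), Mul(Add(Mul(Pow(3, 2), Add(2, Mul(10, 3))), Pow(5, 2)), 16)) = Add(25, Mul(Add(Mul(9, Add(2, 30)), 25), 16)) = Add(25, Mul(Add(Mul(9, 32), 25), 16)) = Add(25, Mul(Add(288, 25), 16)) = Add(25, Mul(313, 16)) = Add(25, 5008) = 5033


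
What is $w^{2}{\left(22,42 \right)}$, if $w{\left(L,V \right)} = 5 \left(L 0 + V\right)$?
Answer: $44100$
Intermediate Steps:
$w{\left(L,V \right)} = 5 V$ ($w{\left(L,V \right)} = 5 \left(0 + V\right) = 5 V$)
$w^{2}{\left(22,42 \right)} = \left(5 \cdot 42\right)^{2} = 210^{2} = 44100$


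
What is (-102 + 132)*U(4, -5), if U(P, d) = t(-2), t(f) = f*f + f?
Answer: 60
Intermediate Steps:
t(f) = f + f² (t(f) = f² + f = f + f²)
U(P, d) = 2 (U(P, d) = -2*(1 - 2) = -2*(-1) = 2)
(-102 + 132)*U(4, -5) = (-102 + 132)*2 = 30*2 = 60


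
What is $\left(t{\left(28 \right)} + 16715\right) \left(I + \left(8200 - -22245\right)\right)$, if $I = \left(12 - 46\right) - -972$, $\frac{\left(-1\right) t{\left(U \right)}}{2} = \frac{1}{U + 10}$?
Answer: $\frac{9966738672}{19} \approx 5.2456 \cdot 10^{8}$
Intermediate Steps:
$t{\left(U \right)} = - \frac{2}{10 + U}$ ($t{\left(U \right)} = - \frac{2}{U + 10} = - \frac{2}{10 + U}$)
$I = 938$ ($I = \left(12 - 46\right) + 972 = -34 + 972 = 938$)
$\left(t{\left(28 \right)} + 16715\right) \left(I + \left(8200 - -22245\right)\right) = \left(- \frac{2}{10 + 28} + 16715\right) \left(938 + \left(8200 - -22245\right)\right) = \left(- \frac{2}{38} + 16715\right) \left(938 + \left(8200 + 22245\right)\right) = \left(\left(-2\right) \frac{1}{38} + 16715\right) \left(938 + 30445\right) = \left(- \frac{1}{19} + 16715\right) 31383 = \frac{317584}{19} \cdot 31383 = \frac{9966738672}{19}$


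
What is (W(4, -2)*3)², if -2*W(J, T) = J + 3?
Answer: 441/4 ≈ 110.25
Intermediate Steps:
W(J, T) = -3/2 - J/2 (W(J, T) = -(J + 3)/2 = -(3 + J)/2 = -3/2 - J/2)
(W(4, -2)*3)² = ((-3/2 - ½*4)*3)² = ((-3/2 - 2)*3)² = (-7/2*3)² = (-21/2)² = 441/4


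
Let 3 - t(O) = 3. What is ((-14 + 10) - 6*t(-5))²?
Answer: 16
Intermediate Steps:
t(O) = 0 (t(O) = 3 - 1*3 = 3 - 3 = 0)
((-14 + 10) - 6*t(-5))² = ((-14 + 10) - 6*0)² = (-4 + 0)² = (-4)² = 16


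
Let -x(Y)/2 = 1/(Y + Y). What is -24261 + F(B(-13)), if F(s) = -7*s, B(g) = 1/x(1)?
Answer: -24254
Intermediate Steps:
x(Y) = -1/Y (x(Y) = -2/(Y + Y) = -2*1/(2*Y) = -1/Y)
B(g) = -1 (B(g) = 1/(-1/1) = 1/(-1*1) = 1/(-1) = -1)
-24261 + F(B(-13)) = -24261 - 7*(-1) = -24261 + 7 = -24254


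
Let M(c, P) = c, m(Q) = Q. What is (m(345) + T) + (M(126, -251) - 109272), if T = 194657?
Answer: 85856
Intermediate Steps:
(m(345) + T) + (M(126, -251) - 109272) = (345 + 194657) + (126 - 109272) = 195002 - 109146 = 85856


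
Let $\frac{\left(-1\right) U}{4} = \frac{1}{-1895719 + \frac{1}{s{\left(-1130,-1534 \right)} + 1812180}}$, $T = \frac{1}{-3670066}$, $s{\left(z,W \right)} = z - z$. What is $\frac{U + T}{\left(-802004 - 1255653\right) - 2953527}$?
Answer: $- \frac{23167896758101}{63181439966730026881810336} \approx -3.6669 \cdot 10^{-13}$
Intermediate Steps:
$s{\left(z,W \right)} = 0$
$T = - \frac{1}{3670066} \approx -2.7247 \cdot 10^{-7}$
$U = \frac{7248720}{3435384057419}$ ($U = - \frac{4}{-1895719 + \frac{1}{0 + 1812180}} = - \frac{4}{-1895719 + \frac{1}{1812180}} = - \frac{4}{- \frac{3435384057419}{1812180}} = \left(-4\right) \left(- \frac{1812180}{3435384057419}\right) = \frac{7248720}{3435384057419} \approx 2.11 \cdot 10^{-6}$)
$\frac{U + T}{\left(-802004 - 1255653\right) - 2953527} = \frac{\frac{7248720}{3435384057419} - \frac{1}{3670066}}{\left(-802004 - 1255653\right) - 2953527} = \frac{23167896758101}{12608086226075519654 \left(\left(-802004 - 1255653\right) - 2953527\right)} = \frac{23167896758101}{12608086226075519654 \left(-2057657 - 2953527\right)} = \frac{23167896758101}{12608086226075519654 \left(-5011184\right)} = \frac{23167896758101}{12608086226075519654} \left(- \frac{1}{5011184}\right) = - \frac{23167896758101}{63181439966730026881810336}$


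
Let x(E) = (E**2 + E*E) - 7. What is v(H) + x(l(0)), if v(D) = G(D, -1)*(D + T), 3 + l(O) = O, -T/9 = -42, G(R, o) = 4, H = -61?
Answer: 1279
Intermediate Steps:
T = 378 (T = -9*(-42) = 378)
l(O) = -3 + O
v(D) = 1512 + 4*D (v(D) = 4*(D + 378) = 4*(378 + D) = 1512 + 4*D)
x(E) = -7 + 2*E**2 (x(E) = (E**2 + E**2) - 7 = 2*E**2 - 7 = -7 + 2*E**2)
v(H) + x(l(0)) = (1512 + 4*(-61)) + (-7 + 2*(-3 + 0)**2) = (1512 - 244) + (-7 + 2*(-3)**2) = 1268 + (-7 + 2*9) = 1268 + (-7 + 18) = 1268 + 11 = 1279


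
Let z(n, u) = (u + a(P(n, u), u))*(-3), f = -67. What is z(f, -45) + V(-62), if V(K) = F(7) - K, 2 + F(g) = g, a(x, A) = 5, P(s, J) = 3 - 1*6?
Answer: 187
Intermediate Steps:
P(s, J) = -3 (P(s, J) = 3 - 6 = -3)
F(g) = -2 + g
V(K) = 5 - K (V(K) = (-2 + 7) - K = 5 - K)
z(n, u) = -15 - 3*u (z(n, u) = (u + 5)*(-3) = (5 + u)*(-3) = -15 - 3*u)
z(f, -45) + V(-62) = (-15 - 3*(-45)) + (5 - 1*(-62)) = (-15 + 135) + (5 + 62) = 120 + 67 = 187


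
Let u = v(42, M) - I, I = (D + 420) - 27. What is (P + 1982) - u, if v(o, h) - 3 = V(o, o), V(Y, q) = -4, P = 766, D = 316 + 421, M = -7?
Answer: 3879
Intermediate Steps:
D = 737
v(o, h) = -1 (v(o, h) = 3 - 4 = -1)
I = 1130 (I = (737 + 420) - 27 = 1157 - 27 = 1130)
u = -1131 (u = -1 - 1*1130 = -1 - 1130 = -1131)
(P + 1982) - u = (766 + 1982) - 1*(-1131) = 2748 + 1131 = 3879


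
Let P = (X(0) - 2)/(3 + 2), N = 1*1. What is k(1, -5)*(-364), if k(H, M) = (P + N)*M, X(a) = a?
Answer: 1092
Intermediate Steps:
N = 1
P = -⅖ (P = (0 - 2)/(3 + 2) = -2/5 = -2*⅕ = -⅖ ≈ -0.40000)
k(H, M) = 3*M/5 (k(H, M) = (-⅖ + 1)*M = 3*M/5)
k(1, -5)*(-364) = ((⅗)*(-5))*(-364) = -3*(-364) = 1092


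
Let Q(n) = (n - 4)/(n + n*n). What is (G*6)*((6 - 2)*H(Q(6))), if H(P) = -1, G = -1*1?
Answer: 24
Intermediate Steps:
Q(n) = (-4 + n)/(n + n²)
G = -1
(G*6)*((6 - 2)*H(Q(6))) = (-1*6)*((6 - 2)*(-1)) = -24*(-1) = -6*(-4) = 24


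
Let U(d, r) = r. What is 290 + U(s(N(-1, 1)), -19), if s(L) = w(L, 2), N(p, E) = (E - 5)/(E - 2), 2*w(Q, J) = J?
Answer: 271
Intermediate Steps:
w(Q, J) = J/2
N(p, E) = (-5 + E)/(-2 + E)
s(L) = 1 (s(L) = (1/2)*2 = 1)
290 + U(s(N(-1, 1)), -19) = 290 - 19 = 271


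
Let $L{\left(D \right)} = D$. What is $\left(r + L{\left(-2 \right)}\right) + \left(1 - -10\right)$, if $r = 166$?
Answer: $175$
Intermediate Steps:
$\left(r + L{\left(-2 \right)}\right) + \left(1 - -10\right) = \left(166 - 2\right) + \left(1 - -10\right) = 164 + \left(1 + 10\right) = 164 + 11 = 175$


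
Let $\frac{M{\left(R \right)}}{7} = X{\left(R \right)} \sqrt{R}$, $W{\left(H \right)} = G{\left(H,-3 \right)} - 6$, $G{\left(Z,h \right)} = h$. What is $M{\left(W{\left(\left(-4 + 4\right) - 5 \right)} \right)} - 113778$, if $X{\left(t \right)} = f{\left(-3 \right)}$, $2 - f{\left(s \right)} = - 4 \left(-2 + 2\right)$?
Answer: $-113778 + 42 i \approx -1.1378 \cdot 10^{5} + 42.0 i$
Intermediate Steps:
$f{\left(s \right)} = 2$ ($f{\left(s \right)} = 2 - - 4 \left(-2 + 2\right) = 2 - \left(-4\right) 0 = 2 - 0 = 2 + 0 = 2$)
$X{\left(t \right)} = 2$
$W{\left(H \right)} = -9$ ($W{\left(H \right)} = -3 - 6 = -9$)
$M{\left(R \right)} = 14 \sqrt{R}$ ($M{\left(R \right)} = 7 \cdot 2 \sqrt{R} = 14 \sqrt{R}$)
$M{\left(W{\left(\left(-4 + 4\right) - 5 \right)} \right)} - 113778 = 14 \sqrt{-9} - 113778 = 14 \cdot 3 i - 113778 = 42 i - 113778 = -113778 + 42 i$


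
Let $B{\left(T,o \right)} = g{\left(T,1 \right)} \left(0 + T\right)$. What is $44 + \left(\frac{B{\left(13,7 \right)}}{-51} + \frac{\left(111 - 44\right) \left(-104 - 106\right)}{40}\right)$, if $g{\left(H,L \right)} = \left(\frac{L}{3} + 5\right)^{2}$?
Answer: $- \frac{578341}{1836} \approx -315.0$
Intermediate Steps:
$g{\left(H,L \right)} = \left(5 + \frac{L}{3}\right)^{2}$ ($g{\left(H,L \right)} = \left(L \frac{1}{3} + 5\right)^{2} = \left(\frac{L}{3} + 5\right)^{2} = \left(5 + \frac{L}{3}\right)^{2}$)
$B{\left(T,o \right)} = \frac{256 T}{9}$ ($B{\left(T,o \right)} = \frac{\left(15 + 1\right)^{2}}{9} \left(0 + T\right) = \frac{16^{2}}{9} T = \frac{1}{9} \cdot 256 T = \frac{256 T}{9}$)
$44 + \left(\frac{B{\left(13,7 \right)}}{-51} + \frac{\left(111 - 44\right) \left(-104 - 106\right)}{40}\right) = 44 + \left(\frac{\frac{256}{9} \cdot 13}{-51} + \frac{\left(111 - 44\right) \left(-104 - 106\right)}{40}\right) = 44 + \left(\frac{3328}{9} \left(- \frac{1}{51}\right) + 67 \left(-210\right) \frac{1}{40}\right) = 44 - \frac{659125}{1836} = - \frac{578341}{1836}$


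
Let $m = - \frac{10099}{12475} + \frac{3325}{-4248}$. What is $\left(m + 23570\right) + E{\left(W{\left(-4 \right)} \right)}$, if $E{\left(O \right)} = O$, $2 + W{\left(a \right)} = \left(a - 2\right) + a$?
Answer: $\frac{1248343560473}{52993800} \approx 23556.0$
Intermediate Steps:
$W{\left(a \right)} = -4 + 2 a$ ($W{\left(a \right)} = -2 + \left(\left(a - 2\right) + a\right) = -2 + \left(\left(-2 + a\right) + a\right) = -2 + \left(-2 + 2 a\right) = -4 + 2 a$)
$m = - \frac{84379927}{52993800}$ ($m = \left(-10099\right) \frac{1}{12475} + 3325 \left(- \frac{1}{4248}\right) = - \frac{10099}{12475} - \frac{3325}{4248} = - \frac{84379927}{52993800} \approx -1.5923$)
$\left(m + 23570\right) + E{\left(W{\left(-4 \right)} \right)} = \left(- \frac{84379927}{52993800} + 23570\right) + \left(-4 + 2 \left(-4\right)\right) = \frac{1248979486073}{52993800} - 12 = \frac{1248343560473}{52993800}$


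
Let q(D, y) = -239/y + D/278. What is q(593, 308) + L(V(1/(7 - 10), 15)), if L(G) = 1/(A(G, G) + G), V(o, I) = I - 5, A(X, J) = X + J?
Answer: 892921/642180 ≈ 1.3905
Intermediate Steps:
A(X, J) = J + X
q(D, y) = -239/y + D/278 (q(D, y) = -239/y + D*(1/278) = -239/y + D/278)
V(o, I) = -5 + I
L(G) = 1/(3*G) (L(G) = 1/((G + G) + G) = 1/(2*G + G) = 1/(3*G))
q(593, 308) + L(V(1/(7 - 10), 15)) = (-239/308 + (1/278)*593) + 1/(3*(-5 + 15)) = (-239*1/308 + 593/278) + (⅓)/10 = (-239/308 + 593/278) + (⅓)*(⅒) = 58101/42812 + 1/30 = 892921/642180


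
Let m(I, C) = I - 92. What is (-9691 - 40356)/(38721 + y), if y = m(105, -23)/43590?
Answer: -2181548730/1687848403 ≈ -1.2925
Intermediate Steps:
m(I, C) = -92 + I
y = 13/43590 (y = (-92 + 105)/43590 = 13*(1/43590) = 13/43590 ≈ 0.00029823)
(-9691 - 40356)/(38721 + y) = (-9691 - 40356)/(38721 + 13/43590) = -50047/1687848403/43590 = -50047*43590/1687848403 = -2181548730/1687848403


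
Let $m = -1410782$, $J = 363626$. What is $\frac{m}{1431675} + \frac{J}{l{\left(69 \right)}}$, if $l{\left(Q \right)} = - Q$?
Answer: $- \frac{173563865836}{32928525} \approx -5270.9$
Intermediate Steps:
$\frac{m}{1431675} + \frac{J}{l{\left(69 \right)}} = - \frac{1410782}{1431675} + \frac{363626}{\left(-1\right) 69} = \left(-1410782\right) \frac{1}{1431675} + \frac{363626}{-69} = - \frac{1410782}{1431675} + 363626 \left(- \frac{1}{69}\right) = - \frac{1410782}{1431675} - \frac{363626}{69} = - \frac{173563865836}{32928525}$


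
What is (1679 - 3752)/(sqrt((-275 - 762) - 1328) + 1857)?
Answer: -3849561/3450814 + 2073*I*sqrt(2365)/3450814 ≈ -1.1156 + 0.029214*I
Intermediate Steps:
(1679 - 3752)/(sqrt((-275 - 762) - 1328) + 1857) = -2073/(sqrt(-1037 - 1328) + 1857) = -2073/(sqrt(-2365) + 1857) = -2073/(I*sqrt(2365) + 1857) = -2073/(1857 + I*sqrt(2365))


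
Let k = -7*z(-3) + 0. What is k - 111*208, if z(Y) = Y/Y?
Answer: -23095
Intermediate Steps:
z(Y) = 1
k = -7 (k = -7*1 + 0 = -7 + 0 = -7)
k - 111*208 = -7 - 111*208 = -7 - 23088 = -23095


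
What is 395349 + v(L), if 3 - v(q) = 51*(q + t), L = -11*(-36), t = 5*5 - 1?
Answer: 373932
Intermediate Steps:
t = 24 (t = 25 - 1 = 24)
L = 396
v(q) = -1221 - 51*q (v(q) = 3 - 51*(q + 24) = 3 - 51*(24 + q) = 3 - (1224 + 51*q) = 3 + (-1224 - 51*q) = -1221 - 51*q)
395349 + v(L) = 395349 + (-1221 - 51*396) = 395349 + (-1221 - 20196) = 395349 - 21417 = 373932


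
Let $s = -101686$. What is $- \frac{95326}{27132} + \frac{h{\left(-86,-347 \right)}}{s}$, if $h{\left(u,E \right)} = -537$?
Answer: $- \frac{172834817}{49266867} \approx -3.5081$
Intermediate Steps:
$- \frac{95326}{27132} + \frac{h{\left(-86,-347 \right)}}{s} = - \frac{95326}{27132} - \frac{537}{-101686} = \left(-95326\right) \frac{1}{27132} - - \frac{537}{101686} = - \frac{6809}{1938} + \frac{537}{101686} = - \frac{172834817}{49266867}$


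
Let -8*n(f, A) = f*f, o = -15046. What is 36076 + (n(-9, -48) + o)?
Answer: 168159/8 ≈ 21020.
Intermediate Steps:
n(f, A) = -f**2/8 (n(f, A) = -f*f/8 = -f**2/8)
36076 + (n(-9, -48) + o) = 36076 + (-1/8*(-9)**2 - 15046) = 36076 + (-1/8*81 - 15046) = 36076 + (-81/8 - 15046) = 36076 - 120449/8 = 168159/8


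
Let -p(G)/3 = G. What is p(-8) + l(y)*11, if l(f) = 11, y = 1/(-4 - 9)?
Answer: 145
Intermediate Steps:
p(G) = -3*G
y = -1/13 (y = 1/(-13) = -1/13 ≈ -0.076923)
p(-8) + l(y)*11 = -3*(-8) + 11*11 = 24 + 121 = 145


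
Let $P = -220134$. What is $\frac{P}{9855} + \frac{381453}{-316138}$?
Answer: $- \frac{24450647269}{1038513330} \approx -23.544$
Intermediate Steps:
$\frac{P}{9855} + \frac{381453}{-316138} = - \frac{220134}{9855} + \frac{381453}{-316138} = \left(-220134\right) \frac{1}{9855} + 381453 \left(- \frac{1}{316138}\right) = - \frac{73378}{3285} - \frac{381453}{316138} = - \frac{24450647269}{1038513330}$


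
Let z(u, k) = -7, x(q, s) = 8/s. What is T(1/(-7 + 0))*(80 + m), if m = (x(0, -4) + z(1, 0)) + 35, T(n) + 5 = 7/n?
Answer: -5724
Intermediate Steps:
T(n) = -5 + 7/n
m = 26 (m = (8/(-4) - 7) + 35 = (8*(-¼) - 7) + 35 = (-2 - 7) + 35 = -9 + 35 = 26)
T(1/(-7 + 0))*(80 + m) = (-5 + 7/(1/(-7 + 0)))*(80 + 26) = (-5 + 7/(1/(-7)))*106 = (-5 + 7/(-⅐))*106 = (-5 + 7*(-7))*106 = (-5 - 49)*106 = -54*106 = -5724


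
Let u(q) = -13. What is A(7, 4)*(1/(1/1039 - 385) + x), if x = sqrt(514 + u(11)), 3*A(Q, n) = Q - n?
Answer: -1039/400014 + sqrt(501) ≈ 22.380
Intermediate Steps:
A(Q, n) = -n/3 + Q/3 (A(Q, n) = (Q - n)/3 = -n/3 + Q/3)
x = sqrt(501) (x = sqrt(514 - 13) = sqrt(501) ≈ 22.383)
A(7, 4)*(1/(1/1039 - 385) + x) = (-1/3*4 + (1/3)*7)*(1/(1/1039 - 385) + sqrt(501)) = (-4/3 + 7/3)*(1/(1/1039 - 385) + sqrt(501)) = 1*(1/(-400014/1039) + sqrt(501)) = 1*(-1039/400014 + sqrt(501)) = -1039/400014 + sqrt(501)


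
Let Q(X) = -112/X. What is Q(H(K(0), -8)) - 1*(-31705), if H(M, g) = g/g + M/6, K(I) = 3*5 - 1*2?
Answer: 601723/19 ≈ 31670.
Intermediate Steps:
K(I) = 13 (K(I) = 15 - 2 = 13)
H(M, g) = 1 + M/6 (H(M, g) = 1 + M*(⅙) = 1 + M/6)
Q(H(K(0), -8)) - 1*(-31705) = -112/(1 + (⅙)*13) - 1*(-31705) = -112/(1 + 13/6) + 31705 = -112/19/6 + 31705 = -112*6/19 + 31705 = -672/19 + 31705 = 601723/19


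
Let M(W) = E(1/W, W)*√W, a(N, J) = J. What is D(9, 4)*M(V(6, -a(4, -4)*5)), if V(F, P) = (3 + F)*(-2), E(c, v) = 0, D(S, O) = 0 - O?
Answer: 0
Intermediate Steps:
D(S, O) = -O
V(F, P) = -6 - 2*F
M(W) = 0 (M(W) = 0*√W = 0)
D(9, 4)*M(V(6, -a(4, -4)*5)) = -1*4*0 = -4*0 = 0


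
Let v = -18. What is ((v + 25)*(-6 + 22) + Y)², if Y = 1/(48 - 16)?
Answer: 12852225/1024 ≈ 12551.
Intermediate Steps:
Y = 1/32 ≈ 0.031250
((v + 25)*(-6 + 22) + Y)² = ((-18 + 25)*(-6 + 22) + 1/32)² = (7*16 + 1/32)² = (112 + 1/32)² = (3585/32)² = 12852225/1024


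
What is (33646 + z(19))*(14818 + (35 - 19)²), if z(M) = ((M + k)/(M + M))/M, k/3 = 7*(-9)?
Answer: 183090627954/361 ≈ 5.0718e+8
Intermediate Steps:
k = -189 (k = 3*(7*(-9)) = 3*(-63) = -189)
z(M) = (-189 + M)/(2*M²) (z(M) = ((M - 189)/(M + M))/M = ((-189 + M)/((2*M)))/M = ((-189 + M)*(1/(2*M)))/M = ((-189 + M)/(2*M))/M = (-189 + M)/(2*M²))
(33646 + z(19))*(14818 + (35 - 19)²) = (33646 + (½)*(-189 + 19)/19²)*(14818 + (35 - 19)²) = (33646 + (½)*(1/361)*(-170))*(14818 + 16²) = (33646 - 85/361)*(14818 + 256) = (12146121/361)*15074 = 183090627954/361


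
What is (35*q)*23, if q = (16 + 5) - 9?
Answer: 9660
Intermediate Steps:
q = 12 (q = 21 - 9 = 12)
(35*q)*23 = (35*12)*23 = 420*23 = 9660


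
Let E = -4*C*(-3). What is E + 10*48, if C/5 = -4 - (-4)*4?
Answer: 1200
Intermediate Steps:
C = 60 (C = 5*(-4 - (-4)*4) = 5*(-4 - 1*(-16)) = 5*(-4 + 16) = 5*12 = 60)
E = 720 (E = -4*60*(-3) = -240*(-3) = 720)
E + 10*48 = 720 + 10*48 = 720 + 480 = 1200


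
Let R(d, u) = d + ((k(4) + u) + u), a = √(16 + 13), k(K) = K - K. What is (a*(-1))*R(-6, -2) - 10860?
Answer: -10860 + 10*√29 ≈ -10806.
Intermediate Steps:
k(K) = 0
a = √29 ≈ 5.3852
R(d, u) = d + 2*u (R(d, u) = d + ((0 + u) + u) = d + (u + u) = d + 2*u)
(a*(-1))*R(-6, -2) - 10860 = (√29*(-1))*(-6 + 2*(-2)) - 10860 = (-√29)*(-6 - 4) - 10860 = -√29*(-10) - 10860 = 10*√29 - 10860 = -10860 + 10*√29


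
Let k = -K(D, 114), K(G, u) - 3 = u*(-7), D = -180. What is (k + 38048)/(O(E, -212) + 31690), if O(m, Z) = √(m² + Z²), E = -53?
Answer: 1230934670/1004208347 - 2058679*√17/1004208347 ≈ 1.2173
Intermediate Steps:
K(G, u) = 3 - 7*u (K(G, u) = 3 + u*(-7) = 3 - 7*u)
k = 795 (k = -(3 - 7*114) = -(3 - 798) = -1*(-795) = 795)
O(m, Z) = √(Z² + m²)
(k + 38048)/(O(E, -212) + 31690) = (795 + 38048)/(√((-212)² + (-53)²) + 31690) = 38843/(√(44944 + 2809) + 31690) = 38843/(√47753 + 31690) = 38843/(53*√17 + 31690) = 38843/(31690 + 53*√17)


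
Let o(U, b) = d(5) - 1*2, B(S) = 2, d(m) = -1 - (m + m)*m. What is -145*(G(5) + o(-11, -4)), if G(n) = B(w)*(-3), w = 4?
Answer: 8555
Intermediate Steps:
d(m) = -1 - 2*m² (d(m) = -1 - 2*m*m = -1 - 2*m²)
G(n) = -6 (G(n) = 2*(-3) = -6)
o(U, b) = -53 (o(U, b) = (-1 - 2*5²) - 1*2 = (-1 - 2*25) - 2 = (-1 - 50) - 2 = -51 - 2 = -53)
-145*(G(5) + o(-11, -4)) = -145*(-6 - 53) = -145*(-59) = 8555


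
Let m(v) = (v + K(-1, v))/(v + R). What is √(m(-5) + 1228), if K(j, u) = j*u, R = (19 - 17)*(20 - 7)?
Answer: 2*√307 ≈ 35.043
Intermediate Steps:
R = 26 (R = 2*13 = 26)
m(v) = 0 (m(v) = (v - v)/(v + 26) = 0/(26 + v) = 0)
√(m(-5) + 1228) = √(0 + 1228) = √1228 = 2*√307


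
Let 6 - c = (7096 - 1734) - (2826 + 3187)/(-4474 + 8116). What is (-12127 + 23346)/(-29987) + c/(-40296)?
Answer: -1061715698015/4400833105584 ≈ -0.24125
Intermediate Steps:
c = -19500539/3642 (c = 6 - ((7096 - 1734) - (2826 + 3187)/(-4474 + 8116)) = 6 - (5362 - 6013/3642) = 6 - 1*19522391/3642 = 6 - 19522391/3642 = -19500539/3642 ≈ -5354.4)
(-12127 + 23346)/(-29987) + c/(-40296) = (-12127 + 23346)/(-29987) - 19500539/3642/(-40296) = 11219*(-1/29987) - 19500539/3642*(-1/40296) = -11219/29987 + 19500539/146758032 = -1061715698015/4400833105584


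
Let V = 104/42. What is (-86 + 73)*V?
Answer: -676/21 ≈ -32.190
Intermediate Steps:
V = 52/21 (V = 104*(1/42) = 52/21 ≈ 2.4762)
(-86 + 73)*V = (-86 + 73)*(52/21) = -13*52/21 = -676/21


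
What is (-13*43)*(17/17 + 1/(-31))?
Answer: -16770/31 ≈ -540.97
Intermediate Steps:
(-13*43)*(17/17 + 1/(-31)) = -559*(17*(1/17) + 1*(-1/31)) = -559*(1 - 1/31) = -559*30/31 = -16770/31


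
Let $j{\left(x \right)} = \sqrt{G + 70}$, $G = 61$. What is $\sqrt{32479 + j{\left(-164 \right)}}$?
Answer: $\sqrt{32479 + \sqrt{131}} \approx 180.25$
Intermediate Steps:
$j{\left(x \right)} = \sqrt{131}$ ($j{\left(x \right)} = \sqrt{61 + 70} = \sqrt{131}$)
$\sqrt{32479 + j{\left(-164 \right)}} = \sqrt{32479 + \sqrt{131}}$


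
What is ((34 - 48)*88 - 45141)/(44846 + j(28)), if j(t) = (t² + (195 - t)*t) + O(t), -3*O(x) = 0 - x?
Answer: -139119/150946 ≈ -0.92165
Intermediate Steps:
O(x) = x/3 (O(x) = -(0 - x)/3 = -(-1)*x/3 = x/3)
j(t) = t² + t/3 + t*(195 - t) (j(t) = (t² + (195 - t)*t) + t/3 = (t² + t*(195 - t)) + t/3 = t² + t/3 + t*(195 - t))
((34 - 48)*88 - 45141)/(44846 + j(28)) = ((34 - 48)*88 - 45141)/(44846 + (586/3)*28) = (-14*88 - 45141)/(44846 + 16408/3) = (-1232 - 45141)/(150946/3) = -46373*3/150946 = -139119/150946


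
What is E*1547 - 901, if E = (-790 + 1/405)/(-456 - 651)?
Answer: 91011268/448335 ≈ 203.00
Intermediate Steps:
E = 319949/448335 (E = (-790 + 1/405)/(-1107) = -319949/405*(-1/1107) = 319949/448335 ≈ 0.71364)
E*1547 - 901 = (319949/448335)*1547 - 901 = 494961103/448335 - 901 = 91011268/448335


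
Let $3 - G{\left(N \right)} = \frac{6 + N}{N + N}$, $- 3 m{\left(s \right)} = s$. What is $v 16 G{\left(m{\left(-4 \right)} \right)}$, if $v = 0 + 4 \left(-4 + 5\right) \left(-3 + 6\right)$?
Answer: $48$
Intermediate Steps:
$m{\left(s \right)} = - \frac{s}{3}$
$v = 12$ ($v = 0 + 4 \cdot 1 \cdot 3 = 0 + 4 \cdot 3 = 0 + 12 = 12$)
$G{\left(N \right)} = 3 - \frac{6 + N}{2 N}$ ($G{\left(N \right)} = 3 - \frac{6 + N}{N + N} = 3 - \frac{6 + N}{2 N}$)
$v 16 G{\left(m{\left(-4 \right)} \right)} = 12 \cdot 16 \left(\frac{5}{2} - \frac{3}{\left(- \frac{1}{3}\right) \left(-4\right)}\right) = 192 \left(\frac{5}{2} - \frac{3}{\frac{4}{3}}\right) = 192 \left(\frac{5}{2} - \frac{9}{4}\right) = 192 \cdot \frac{1}{4} = 48$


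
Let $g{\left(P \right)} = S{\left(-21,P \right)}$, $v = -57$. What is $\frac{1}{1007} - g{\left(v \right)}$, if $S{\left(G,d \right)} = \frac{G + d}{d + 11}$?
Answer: $- \frac{39250}{23161} \approx -1.6947$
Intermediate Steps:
$S{\left(G,d \right)} = \frac{G + d}{11 + d}$
$g{\left(P \right)} = \frac{-21 + P}{11 + P}$
$\frac{1}{1007} - g{\left(v \right)} = \frac{1}{1007} - \frac{-21 - 57}{11 - 57} = \frac{1}{1007} - \frac{1}{-46} \left(-78\right) = \frac{1}{1007} - \left(- \frac{1}{46}\right) \left(-78\right) = \frac{1}{1007} - \frac{39}{23} = - \frac{39250}{23161}$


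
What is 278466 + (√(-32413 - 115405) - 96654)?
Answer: 181812 + I*√147818 ≈ 1.8181e+5 + 384.47*I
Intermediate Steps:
278466 + (√(-32413 - 115405) - 96654) = 278466 + (√(-147818) - 96654) = 278466 + (I*√147818 - 96654) = 278466 + (-96654 + I*√147818) = 181812 + I*√147818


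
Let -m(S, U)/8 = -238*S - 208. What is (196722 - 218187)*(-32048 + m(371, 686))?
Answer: -14510340000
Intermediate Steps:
m(S, U) = 1664 + 1904*S (m(S, U) = -8*(-238*S - 208) = -8*(-208 - 238*S) = 1664 + 1904*S)
(196722 - 218187)*(-32048 + m(371, 686)) = (196722 - 218187)*(-32048 + (1664 + 1904*371)) = -21465*(-32048 + (1664 + 706384)) = -21465*(-32048 + 708048) = -21465*676000 = -14510340000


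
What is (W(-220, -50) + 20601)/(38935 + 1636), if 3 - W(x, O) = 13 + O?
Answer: 20641/40571 ≈ 0.50876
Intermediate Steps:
W(x, O) = -10 - O (W(x, O) = 3 - (13 + O) = 3 + (-13 - O) = -10 - O)
(W(-220, -50) + 20601)/(38935 + 1636) = ((-10 - 1*(-50)) + 20601)/(38935 + 1636) = ((-10 + 50) + 20601)/40571 = (40 + 20601)*(1/40571) = 20641*(1/40571) = 20641/40571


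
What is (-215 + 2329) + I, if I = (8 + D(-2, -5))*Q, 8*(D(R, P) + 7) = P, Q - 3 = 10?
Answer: 16951/8 ≈ 2118.9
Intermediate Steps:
Q = 13 (Q = 3 + 10 = 13)
D(R, P) = -7 + P/8
I = 39/8 (I = (8 + (-7 + (1/8)*(-5)))*13 = (8 + (-7 - 5/8))*13 = (8 - 61/8)*13 = (3/8)*13 = 39/8 ≈ 4.8750)
(-215 + 2329) + I = (-215 + 2329) + 39/8 = 2114 + 39/8 = 16951/8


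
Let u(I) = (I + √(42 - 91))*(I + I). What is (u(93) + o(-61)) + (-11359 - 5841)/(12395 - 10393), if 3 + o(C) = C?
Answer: 17242634/1001 + 1302*I ≈ 17225.0 + 1302.0*I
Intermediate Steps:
o(C) = -3 + C
u(I) = 2*I*(I + 7*I) (u(I) = (I + √(-49))*(2*I) = (I + 7*I)*(2*I) = 2*I*(I + 7*I))
(u(93) + o(-61)) + (-11359 - 5841)/(12395 - 10393) = (2*93*(93 + 7*I) + (-3 - 61)) + (-11359 - 5841)/(12395 - 10393) = ((17298 + 1302*I) - 64) - 17200/2002 = (17234 + 1302*I) - 17200*1/2002 = (17234 + 1302*I) - 8600/1001 = 17242634/1001 + 1302*I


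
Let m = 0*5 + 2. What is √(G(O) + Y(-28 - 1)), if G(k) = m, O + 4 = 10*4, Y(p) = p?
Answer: 3*I*√3 ≈ 5.1962*I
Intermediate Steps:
O = 36 (O = -4 + 10*4 = -4 + 40 = 36)
m = 2 (m = 0 + 2 = 2)
G(k) = 2
√(G(O) + Y(-28 - 1)) = √(2 + (-28 - 1)) = √(2 - 29) = √(-27) = 3*I*√3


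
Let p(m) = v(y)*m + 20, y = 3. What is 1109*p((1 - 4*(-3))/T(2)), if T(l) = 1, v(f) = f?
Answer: 65431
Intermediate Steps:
p(m) = 20 + 3*m (p(m) = 3*m + 20 = 20 + 3*m)
1109*p((1 - 4*(-3))/T(2)) = 1109*(20 + 3*((1 - 4*(-3))/1)) = 1109*(20 + 3*((1 + 12)*1)) = 1109*(20 + 3*(13*1)) = 1109*(20 + 3*13) = 1109*(20 + 39) = 1109*59 = 65431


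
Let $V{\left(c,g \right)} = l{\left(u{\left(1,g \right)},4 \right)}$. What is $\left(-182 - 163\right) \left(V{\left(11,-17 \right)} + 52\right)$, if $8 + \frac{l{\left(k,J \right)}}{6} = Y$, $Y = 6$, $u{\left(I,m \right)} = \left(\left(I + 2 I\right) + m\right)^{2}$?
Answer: $-13800$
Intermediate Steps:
$u{\left(I,m \right)} = \left(m + 3 I\right)^{2}$ ($u{\left(I,m \right)} = \left(3 I + m\right)^{2} = \left(m + 3 I\right)^{2}$)
$l{\left(k,J \right)} = -12$ ($l{\left(k,J \right)} = -48 + 6 \cdot 6 = -48 + 36 = -12$)
$V{\left(c,g \right)} = -12$
$\left(-182 - 163\right) \left(V{\left(11,-17 \right)} + 52\right) = \left(-182 - 163\right) \left(-12 + 52\right) = \left(-345\right) 40 = -13800$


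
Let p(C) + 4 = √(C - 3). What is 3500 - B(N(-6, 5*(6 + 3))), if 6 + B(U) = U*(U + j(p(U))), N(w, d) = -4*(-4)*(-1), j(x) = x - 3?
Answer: 3138 + 16*I*√19 ≈ 3138.0 + 69.742*I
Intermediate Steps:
p(C) = -4 + √(-3 + C) (p(C) = -4 + √(C - 3) = -4 + √(-3 + C))
j(x) = -3 + x
N(w, d) = -16 (N(w, d) = 16*(-1) = -16)
B(U) = -6 + U*(-7 + U + √(-3 + U)) (B(U) = -6 + U*(U + (-3 + (-4 + √(-3 + U)))) = -6 + U*(U + (-7 + √(-3 + U))) = -6 + U*(-7 + U + √(-3 + U)))
3500 - B(N(-6, 5*(6 + 3))) = 3500 - (-6 + (-16)² - 16*(-7 + √(-3 - 16))) = 3500 - (-6 + 256 - 16*(-7 + √(-19))) = 3500 - (-6 + 256 - 16*(-7 + I*√19)) = 3500 - (-6 + 256 + (112 - 16*I*√19)) = 3500 - (362 - 16*I*√19) = 3500 + (-362 + 16*I*√19) = 3138 + 16*I*√19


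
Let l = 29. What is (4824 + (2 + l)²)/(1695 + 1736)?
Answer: 5785/3431 ≈ 1.6861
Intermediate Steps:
(4824 + (2 + l)²)/(1695 + 1736) = (4824 + (2 + 29)²)/(1695 + 1736) = (4824 + 31²)/3431 = (4824 + 961)*(1/3431) = 5785*(1/3431) = 5785/3431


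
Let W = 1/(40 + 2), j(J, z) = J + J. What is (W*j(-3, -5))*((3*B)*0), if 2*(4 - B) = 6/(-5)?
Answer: 0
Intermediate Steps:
j(J, z) = 2*J
B = 23/5 (B = 4 - 3/(-5) = 4 - 3*(-1)/5 = 4 - ½*(-6/5) = 4 + ⅗ = 23/5 ≈ 4.6000)
W = 1/42 ≈ 0.023810
(W*j(-3, -5))*((3*B)*0) = ((2*(-3))/42)*((3*(23/5))*0) = ((1/42)*(-6))*((69/5)*0) = -⅐*0 = 0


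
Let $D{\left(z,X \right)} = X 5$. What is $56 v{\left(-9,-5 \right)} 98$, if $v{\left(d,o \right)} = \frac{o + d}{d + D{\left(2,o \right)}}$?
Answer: $\frac{38416}{17} \approx 2259.8$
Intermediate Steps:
$D{\left(z,X \right)} = 5 X$
$v{\left(d,o \right)} = \frac{d + o}{d + 5 o}$ ($v{\left(d,o \right)} = \frac{o + d}{d + 5 o} = \frac{d + o}{d + 5 o}$)
$56 v{\left(-9,-5 \right)} 98 = 56 \frac{-9 - 5}{-9 + 5 \left(-5\right)} 98 = 56 \frac{1}{-9 - 25} \left(-14\right) 98 = 56 \frac{1}{-34} \left(-14\right) 98 = 56 \left(\left(- \frac{1}{34}\right) \left(-14\right)\right) 98 = 56 \cdot \frac{7}{17} \cdot 98 = \frac{392}{17} \cdot 98 = \frac{38416}{17}$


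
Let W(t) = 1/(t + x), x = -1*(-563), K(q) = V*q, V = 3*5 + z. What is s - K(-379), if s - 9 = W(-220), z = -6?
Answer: 1173061/343 ≈ 3420.0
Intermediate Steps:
V = 9 (V = 3*5 - 6 = 15 - 6 = 9)
K(q) = 9*q
x = 563
W(t) = 1/(563 + t) (W(t) = 1/(t + 563) = 1/(563 + t))
s = 3088/343 (s = 9 + 1/(563 - 220) = 9 + 1/343 = 3088/343 ≈ 9.0029)
s - K(-379) = 3088/343 - 9*(-379) = 3088/343 - 1*(-3411) = 3088/343 + 3411 = 1173061/343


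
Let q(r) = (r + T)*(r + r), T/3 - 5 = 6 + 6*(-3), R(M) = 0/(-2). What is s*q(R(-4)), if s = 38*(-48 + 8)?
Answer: 0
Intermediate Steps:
R(M) = 0 (R(M) = 0*(-½) = 0)
T = -21 (T = 15 + 3*(6 + 6*(-3)) = 15 + 3*(6 - 18) = 15 + 3*(-12) = 15 - 36 = -21)
q(r) = 2*r*(-21 + r) (q(r) = (r - 21)*(r + r) = (-21 + r)*(2*r) = 2*r*(-21 + r))
s = -1520 (s = 38*(-40) = -1520)
s*q(R(-4)) = -3040*0*(-21 + 0) = -3040*0*(-21) = -1520*0 = 0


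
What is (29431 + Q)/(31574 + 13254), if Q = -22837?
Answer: 471/3202 ≈ 0.14710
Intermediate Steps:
(29431 + Q)/(31574 + 13254) = (29431 - 22837)/(31574 + 13254) = 6594/44828 = 6594*(1/44828) = 471/3202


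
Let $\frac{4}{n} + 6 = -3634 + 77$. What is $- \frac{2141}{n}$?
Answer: $\frac{7628383}{4} \approx 1.9071 \cdot 10^{6}$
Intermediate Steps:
$n = - \frac{4}{3563}$ ($n = \frac{4}{-6 + \left(-3634 + 77\right)} = \frac{4}{-6 - 3557} = \frac{4}{-3563} = 4 \left(- \frac{1}{3563}\right) = - \frac{4}{3563} \approx -0.0011226$)
$- \frac{2141}{n} = - \frac{2141}{- \frac{4}{3563}} = \left(-2141\right) \left(- \frac{3563}{4}\right) = \frac{7628383}{4}$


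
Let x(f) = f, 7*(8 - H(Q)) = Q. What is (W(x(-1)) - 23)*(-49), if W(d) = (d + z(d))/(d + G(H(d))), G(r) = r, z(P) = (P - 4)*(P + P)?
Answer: 53263/50 ≈ 1065.3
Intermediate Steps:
z(P) = 2*P*(-4 + P) (z(P) = (-4 + P)*(2*P) = 2*P*(-4 + P))
H(Q) = 8 - Q/7
W(d) = (d + 2*d*(-4 + d))/(8 + 6*d/7) (W(d) = (d + 2*d*(-4 + d))/(d + (8 - d/7)) = (d + 2*d*(-4 + d))/(8 + 6*d/7))
(W(x(-1)) - 23)*(-49) = ((7/2)*(-1)*(-7 + 2*(-1))/(28 + 3*(-1)) - 23)*(-49) = ((7/2)*(-1)*(-7 - 2)/(28 - 3) - 23)*(-49) = ((7/2)*(-1)*(-9)/25 - 23)*(-49) = ((7/2)*(-1)*(1/25)*(-9) - 23)*(-49) = (63/50 - 23)*(-49) = -1087/50*(-49) = 53263/50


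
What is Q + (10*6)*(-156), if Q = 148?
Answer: -9212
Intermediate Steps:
Q + (10*6)*(-156) = 148 + (10*6)*(-156) = 148 + 60*(-156) = 148 - 9360 = -9212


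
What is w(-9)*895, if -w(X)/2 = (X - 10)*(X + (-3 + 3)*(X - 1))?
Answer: -306090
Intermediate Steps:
w(X) = -2*X*(-10 + X) (w(X) = -2*(X - 10)*(X + (-3 + 3)*(X - 1)) = -2*(-10 + X)*(X + 0*(-1 + X)) = -2*(-10 + X)*(X + 0) = -2*(-10 + X)*X = -2*X*(-10 + X))
w(-9)*895 = (2*(-9)*(10 - 1*(-9)))*895 = (2*(-9)*(10 + 9))*895 = (2*(-9)*19)*895 = -342*895 = -306090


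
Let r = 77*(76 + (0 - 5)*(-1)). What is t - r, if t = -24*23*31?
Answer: -23349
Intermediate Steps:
r = 6237 (r = 77*(76 - 5*(-1)) = 77*(76 + 5) = 77*81 = 6237)
t = -17112 (t = -552*31 = -17112)
t - r = -17112 - 1*6237 = -17112 - 6237 = -23349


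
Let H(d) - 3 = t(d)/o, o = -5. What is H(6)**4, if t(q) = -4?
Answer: 130321/625 ≈ 208.51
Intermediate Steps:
H(d) = 19/5 (H(d) = 3 - 4/(-5) = 3 - 4*(-1/5) = 3 + 4/5 = 19/5)
H(6)**4 = (19/5)**4 = 130321/625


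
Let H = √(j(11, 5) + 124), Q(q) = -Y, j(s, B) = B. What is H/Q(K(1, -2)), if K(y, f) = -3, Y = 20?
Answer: -√129/20 ≈ -0.56789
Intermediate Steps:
Q(q) = -20 (Q(q) = -1*20 = -20)
H = √129 (H = √(5 + 124) = √129 ≈ 11.358)
H/Q(K(1, -2)) = √129/(-20) = √129*(-1/20) = -√129/20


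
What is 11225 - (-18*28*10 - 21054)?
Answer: 37319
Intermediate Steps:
11225 - (-18*28*10 - 21054) = 11225 - (-504*10 - 21054) = 11225 - (-5040 - 21054) = 11225 - 1*(-26094) = 11225 + 26094 = 37319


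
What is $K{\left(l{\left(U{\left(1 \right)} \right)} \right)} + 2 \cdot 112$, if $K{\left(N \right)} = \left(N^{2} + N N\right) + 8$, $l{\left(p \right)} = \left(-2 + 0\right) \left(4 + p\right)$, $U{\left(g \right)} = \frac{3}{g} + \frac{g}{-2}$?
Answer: $570$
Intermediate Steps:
$U{\left(g \right)} = \frac{3}{g} - \frac{g}{2}$ ($U{\left(g \right)} = \frac{3}{g} + g \left(- \frac{1}{2}\right) = \frac{3}{g} - \frac{g}{2}$)
$l{\left(p \right)} = -8 - 2 p$ ($l{\left(p \right)} = - 2 \left(4 + p\right) = -8 - 2 p$)
$K{\left(N \right)} = 8 + 2 N^{2}$ ($K{\left(N \right)} = \left(N^{2} + N^{2}\right) + 8 = 2 N^{2} + 8 = 8 + 2 N^{2}$)
$K{\left(l{\left(U{\left(1 \right)} \right)} \right)} + 2 \cdot 112 = \left(8 + 2 \left(-8 - 2 \left(\frac{3}{1} - \frac{1}{2}\right)\right)^{2}\right) + 2 \cdot 112 = \left(8 + 2 \left(-8 - 2 \left(3 \cdot 1 - \frac{1}{2}\right)\right)^{2}\right) + 224 = \left(8 + 2 \left(-8 - 2 \left(3 - \frac{1}{2}\right)\right)^{2}\right) + 224 = \left(8 + 2 \left(-8 - 5\right)^{2}\right) + 224 = \left(8 + 2 \left(-13\right)^{2}\right) + 224 = \left(8 + 2 \cdot 169\right) + 224 = \left(8 + 338\right) + 224 = 346 + 224 = 570$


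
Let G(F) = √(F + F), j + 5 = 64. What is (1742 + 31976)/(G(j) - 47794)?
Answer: -805759046/1142133159 - 16859*√118/1142133159 ≈ -0.70565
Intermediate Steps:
j = 59 (j = -5 + 64 = 59)
G(F) = √2*√F (G(F) = √(2*F) = √2*√F)
(1742 + 31976)/(G(j) - 47794) = (1742 + 31976)/(√2*√59 - 47794) = 33718/(√118 - 47794) = 33718/(-47794 + √118)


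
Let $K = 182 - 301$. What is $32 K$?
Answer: $-3808$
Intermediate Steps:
$K = -119$
$32 K = 32 \left(-119\right) = -3808$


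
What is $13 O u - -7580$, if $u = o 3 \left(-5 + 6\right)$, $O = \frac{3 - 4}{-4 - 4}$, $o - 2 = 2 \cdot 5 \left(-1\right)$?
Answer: $7541$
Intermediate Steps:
$o = -8$ ($o = 2 + 2 \cdot 5 \left(-1\right) = 2 + 10 \left(-1\right) = 2 - 10 = -8$)
$O = \frac{1}{8}$ ($O = - \frac{1}{-8} = \left(-1\right) \left(- \frac{1}{8}\right) = \frac{1}{8} \approx 0.125$)
$u = -24$ ($u = - 8 \cdot 3 \left(-5 + 6\right) = - 8 \cdot 3 \cdot 1 = \left(-8\right) 3 = -24$)
$13 O u - -7580 = 13 \cdot \frac{1}{8} \left(-24\right) - -7580 = \frac{13}{8} \left(-24\right) + 7580 = -39 + 7580 = 7541$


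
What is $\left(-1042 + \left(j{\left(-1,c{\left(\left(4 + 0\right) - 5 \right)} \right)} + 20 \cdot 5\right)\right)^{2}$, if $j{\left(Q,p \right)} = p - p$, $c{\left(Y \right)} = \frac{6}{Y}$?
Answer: $887364$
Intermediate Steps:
$j{\left(Q,p \right)} = 0$
$\left(-1042 + \left(j{\left(-1,c{\left(\left(4 + 0\right) - 5 \right)} \right)} + 20 \cdot 5\right)\right)^{2} = \left(-1042 + \left(0 + 20 \cdot 5\right)\right)^{2} = \left(-1042 + \left(0 + 100\right)\right)^{2} = \left(-1042 + 100\right)^{2} = \left(-942\right)^{2} = 887364$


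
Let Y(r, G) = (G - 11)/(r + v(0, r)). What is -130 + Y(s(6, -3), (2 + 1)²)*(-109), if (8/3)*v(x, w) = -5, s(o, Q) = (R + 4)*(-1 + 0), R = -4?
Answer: -3694/15 ≈ -246.27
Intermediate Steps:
s(o, Q) = 0 (s(o, Q) = (-4 + 4)*(-1 + 0) = 0*(-1) = 0)
v(x, w) = -15/8 (v(x, w) = (3/8)*(-5) = -15/8)
Y(r, G) = (-11 + G)/(-15/8 + r) (Y(r, G) = (G - 11)/(r - 15/8) = (-11 + G)/(-15/8 + r))
-130 + Y(s(6, -3), (2 + 1)²)*(-109) = -130 + (8*(-11 + (2 + 1)²)/(-15 + 8*0))*(-109) = -130 + (8*(-11 + 3²)/(-15 + 0))*(-109) = -130 + (8*(-11 + 9)/(-15))*(-109) = -130 + (8*(-1/15)*(-2))*(-109) = -130 + (16/15)*(-109) = -130 - 1744/15 = -3694/15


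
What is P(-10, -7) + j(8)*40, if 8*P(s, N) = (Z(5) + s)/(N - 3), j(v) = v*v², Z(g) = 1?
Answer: 1638409/80 ≈ 20480.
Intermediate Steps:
j(v) = v³
P(s, N) = (1 + s)/(8*(-3 + N)) (P(s, N) = ((1 + s)/(N - 3))/8 = ((1 + s)/(-3 + N))/8 = (1 + s)/(8*(-3 + N)))
P(-10, -7) + j(8)*40 = (1 - 10)/(8*(-3 - 7)) + 8³*40 = (⅛)*(-9)/(-10) + 512*40 = (⅛)*(-⅒)*(-9) + 20480 = 9/80 + 20480 = 1638409/80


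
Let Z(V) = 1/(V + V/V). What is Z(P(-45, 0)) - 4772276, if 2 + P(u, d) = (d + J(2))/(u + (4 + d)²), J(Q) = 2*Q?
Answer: -157485137/33 ≈ -4.7723e+6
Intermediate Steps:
P(u, d) = -2 + (4 + d)/(u + (4 + d)²) (P(u, d) = -2 + (d + 2*2)/(u + (4 + d)²) = -2 + (d + 4)/(u + (4 + d)²) = -2 + (4 + d)/(u + (4 + d)²))
Z(V) = 1/(1 + V) (Z(V) = 1/(V + 1) = 1/(1 + V))
Z(P(-45, 0)) - 4772276 = 1/(1 + (4 + 0 - 2*(-45) - 2*(4 + 0)²)/(-45 + (4 + 0)²)) - 4772276 = 1/(1 + (4 + 0 + 90 - 2*4²)/(-45 + 4²)) - 4772276 = 1/(1 + (4 + 0 + 90 - 2*16)/(-45 + 16)) - 4772276 = 1/(1 + (4 + 0 + 90 - 32)/(-29)) - 4772276 = 1/(1 - 1/29*62) - 4772276 = 1/(1 - 62/29) - 4772276 = 1/(-33/29) - 4772276 = -29/33 - 4772276 = -157485137/33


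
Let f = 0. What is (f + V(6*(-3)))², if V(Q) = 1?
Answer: 1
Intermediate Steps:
(f + V(6*(-3)))² = (0 + 1)² = 1² = 1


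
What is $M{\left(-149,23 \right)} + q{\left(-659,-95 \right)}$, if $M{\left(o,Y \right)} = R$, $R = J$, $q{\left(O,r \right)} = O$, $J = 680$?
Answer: $21$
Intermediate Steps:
$R = 680$
$M{\left(o,Y \right)} = 680$
$M{\left(-149,23 \right)} + q{\left(-659,-95 \right)} = 680 - 659 = 21$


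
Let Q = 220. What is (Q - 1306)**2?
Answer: 1179396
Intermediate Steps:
(Q - 1306)**2 = (220 - 1306)**2 = (-1086)**2 = 1179396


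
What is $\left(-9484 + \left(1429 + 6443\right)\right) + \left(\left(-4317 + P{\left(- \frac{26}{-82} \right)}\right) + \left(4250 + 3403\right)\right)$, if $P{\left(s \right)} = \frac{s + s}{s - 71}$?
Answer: $\frac{2498063}{1449} \approx 1724.0$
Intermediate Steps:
$P{\left(s \right)} = \frac{2 s}{-71 + s}$
$\left(-9484 + \left(1429 + 6443\right)\right) + \left(\left(-4317 + P{\left(- \frac{26}{-82} \right)}\right) + \left(4250 + 3403\right)\right) = \left(-9484 + \left(1429 + 6443\right)\right) + \left(\left(-4317 + \frac{2 \left(- \frac{26}{-82}\right)}{-71 - \frac{26}{-82}}\right) + \left(4250 + 3403\right)\right) = \left(-9484 + 7872\right) + \left(\left(-4317 + \frac{2 \left(\left(-26\right) \left(- \frac{1}{82}\right)\right)}{-71 - - \frac{13}{41}}\right) + 7653\right) = -1612 + \left(\left(-4317 + 2 \cdot \frac{13}{41} \frac{1}{-71 + \frac{13}{41}}\right) + 7653\right) = -1612 + \left(\left(-4317 + 2 \cdot \frac{13}{41} \frac{1}{- \frac{2898}{41}}\right) + 7653\right) = -1612 + \left(\left(-4317 + 2 \cdot \frac{13}{41} \left(- \frac{41}{2898}\right)\right) + 7653\right) = -1612 + \left(\left(-4317 - \frac{13}{1449}\right) + 7653\right) = -1612 + \left(- \frac{6255346}{1449} + 7653\right) = -1612 + \frac{4833851}{1449} = \frac{2498063}{1449}$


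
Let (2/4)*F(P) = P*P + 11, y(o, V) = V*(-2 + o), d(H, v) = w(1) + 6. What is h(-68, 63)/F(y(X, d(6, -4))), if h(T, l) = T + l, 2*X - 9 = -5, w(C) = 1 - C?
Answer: -5/22 ≈ -0.22727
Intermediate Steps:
d(H, v) = 6 (d(H, v) = (1 - 1*1) + 6 = (1 - 1) + 6 = 0 + 6 = 6)
X = 2 (X = 9/2 + (½)*(-5) = 9/2 - 5/2 = 2)
F(P) = 22 + 2*P² (F(P) = 2*(P*P + 11) = 2*(P² + 11) = 2*(11 + P²) = 22 + 2*P²)
h(-68, 63)/F(y(X, d(6, -4))) = (-68 + 63)/(22 + 2*(6*(-2 + 2))²) = -5/(22 + 2*(6*0)²) = -5/(22 + 2*0²) = -5/(22 + 2*0) = -5/(22 + 0) = -5/22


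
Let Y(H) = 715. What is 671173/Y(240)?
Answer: 671173/715 ≈ 938.70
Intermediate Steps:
671173/Y(240) = 671173/715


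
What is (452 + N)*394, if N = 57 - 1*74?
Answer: 171390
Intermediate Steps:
N = -17 (N = 57 - 74 = -17)
(452 + N)*394 = (452 - 17)*394 = 435*394 = 171390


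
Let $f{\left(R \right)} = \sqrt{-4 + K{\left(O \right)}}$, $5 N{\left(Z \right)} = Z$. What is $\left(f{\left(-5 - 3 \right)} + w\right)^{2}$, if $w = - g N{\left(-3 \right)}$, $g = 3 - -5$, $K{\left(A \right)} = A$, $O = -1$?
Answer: $\frac{451}{25} + \frac{48 i \sqrt{5}}{5} \approx 18.04 + 21.466 i$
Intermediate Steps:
$N{\left(Z \right)} = \frac{Z}{5}$
$g = 8$ ($g = 3 + 5 = 8$)
$f{\left(R \right)} = i \sqrt{5}$ ($f{\left(R \right)} = \sqrt{-4 - 1} = \sqrt{-5} = i \sqrt{5}$)
$w = \frac{24}{5}$ ($w = \left(-1\right) 8 \cdot \frac{1}{5} \left(-3\right) = \left(-8\right) \left(- \frac{3}{5}\right) = \frac{24}{5} \approx 4.8$)
$\left(f{\left(-5 - 3 \right)} + w\right)^{2} = \left(i \sqrt{5} + \frac{24}{5}\right)^{2} = \left(\frac{24}{5} + i \sqrt{5}\right)^{2}$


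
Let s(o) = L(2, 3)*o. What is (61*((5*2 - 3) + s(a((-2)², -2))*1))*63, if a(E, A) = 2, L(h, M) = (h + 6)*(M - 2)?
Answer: 88389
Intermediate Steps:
L(h, M) = (-2 + M)*(6 + h) (L(h, M) = (6 + h)*(-2 + M) = (-2 + M)*(6 + h))
s(o) = 8*o (s(o) = (-12 - 2*2 + 6*3 + 3*2)*o = (-12 - 4 + 18 + 6)*o = 8*o)
(61*((5*2 - 3) + s(a((-2)², -2))*1))*63 = (61*((5*2 - 3) + (8*2)*1))*63 = (61*((10 - 3) + 16*1))*63 = (61*(7 + 16))*63 = (61*23)*63 = 1403*63 = 88389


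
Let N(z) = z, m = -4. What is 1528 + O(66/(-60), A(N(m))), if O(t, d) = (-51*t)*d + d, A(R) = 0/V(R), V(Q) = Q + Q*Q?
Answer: 1528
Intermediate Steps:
V(Q) = Q + Q²
A(R) = 0 (A(R) = 0/((R*(1 + R))) = 0*(1/(R*(1 + R))) = 0)
O(t, d) = d - 51*d*t (O(t, d) = -51*d*t + d = d - 51*d*t)
1528 + O(66/(-60), A(N(m))) = 1528 + 0*(1 - 3366/(-60)) = 1528 + 0*(1 - 3366*(-1)/60) = 1528 + 0*(1 - 51*(-11/10)) = 1528 + 0*(1 + 561/10) = 1528 + 0*(571/10) = 1528 + 0 = 1528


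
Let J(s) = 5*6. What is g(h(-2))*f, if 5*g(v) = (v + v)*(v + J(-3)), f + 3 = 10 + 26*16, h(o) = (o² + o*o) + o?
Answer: 182736/5 ≈ 36547.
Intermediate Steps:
h(o) = o + 2*o² (h(o) = (o² + o²) + o = 2*o² + o = o + 2*o²)
J(s) = 30
f = 423 (f = -3 + (10 + 26*16) = -3 + (10 + 416) = -3 + 426 = 423)
g(v) = 2*v*(30 + v)/5 (g(v) = ((v + v)*(v + 30))/5 = ((2*v)*(30 + v))/5 = (2*v*(30 + v))/5 = 2*v*(30 + v)/5)
g(h(-2))*f = (2*(-2*(1 + 2*(-2)))*(30 - 2*(1 + 2*(-2)))/5)*423 = (2*(-2*(1 - 4))*(30 - 2*(1 - 4))/5)*423 = (2*(-2*(-3))*(30 - 2*(-3))/5)*423 = ((⅖)*6*(30 + 6))*423 = ((⅖)*6*36)*423 = (432/5)*423 = 182736/5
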